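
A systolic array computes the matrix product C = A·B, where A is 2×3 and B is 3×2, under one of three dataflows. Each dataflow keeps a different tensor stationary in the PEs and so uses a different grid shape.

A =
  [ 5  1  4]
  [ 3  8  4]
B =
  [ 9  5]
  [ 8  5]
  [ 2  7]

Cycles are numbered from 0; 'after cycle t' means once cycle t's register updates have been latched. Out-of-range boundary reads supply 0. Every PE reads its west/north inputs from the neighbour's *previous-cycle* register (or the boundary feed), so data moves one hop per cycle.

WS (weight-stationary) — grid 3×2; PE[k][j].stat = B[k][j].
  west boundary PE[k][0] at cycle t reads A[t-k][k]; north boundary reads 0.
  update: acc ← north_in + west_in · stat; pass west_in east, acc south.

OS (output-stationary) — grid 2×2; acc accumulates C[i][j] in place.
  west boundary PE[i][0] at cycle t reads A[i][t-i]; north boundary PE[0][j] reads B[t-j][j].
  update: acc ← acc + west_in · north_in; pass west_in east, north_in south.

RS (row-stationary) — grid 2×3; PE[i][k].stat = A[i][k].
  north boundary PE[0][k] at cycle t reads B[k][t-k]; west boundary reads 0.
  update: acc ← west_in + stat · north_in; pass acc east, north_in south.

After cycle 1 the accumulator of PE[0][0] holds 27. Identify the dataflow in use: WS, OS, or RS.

WS (3×2 grid), PE[0][0]:
  c0 r0c0: 45 / 5 / 45
  c1 r0c0: 27 / 3 / 27
OS (2×2 grid), PE[0][0]:
  c0 r0c0: 45 / 5 / 9
  c1 r0c0: 53 / 1 / 8
RS (2×3 grid), PE[0][0]:
  c0 r0c0: 45 / 45 / 9
  c1 r0c0: 25 / 25 / 5

dataflow = WS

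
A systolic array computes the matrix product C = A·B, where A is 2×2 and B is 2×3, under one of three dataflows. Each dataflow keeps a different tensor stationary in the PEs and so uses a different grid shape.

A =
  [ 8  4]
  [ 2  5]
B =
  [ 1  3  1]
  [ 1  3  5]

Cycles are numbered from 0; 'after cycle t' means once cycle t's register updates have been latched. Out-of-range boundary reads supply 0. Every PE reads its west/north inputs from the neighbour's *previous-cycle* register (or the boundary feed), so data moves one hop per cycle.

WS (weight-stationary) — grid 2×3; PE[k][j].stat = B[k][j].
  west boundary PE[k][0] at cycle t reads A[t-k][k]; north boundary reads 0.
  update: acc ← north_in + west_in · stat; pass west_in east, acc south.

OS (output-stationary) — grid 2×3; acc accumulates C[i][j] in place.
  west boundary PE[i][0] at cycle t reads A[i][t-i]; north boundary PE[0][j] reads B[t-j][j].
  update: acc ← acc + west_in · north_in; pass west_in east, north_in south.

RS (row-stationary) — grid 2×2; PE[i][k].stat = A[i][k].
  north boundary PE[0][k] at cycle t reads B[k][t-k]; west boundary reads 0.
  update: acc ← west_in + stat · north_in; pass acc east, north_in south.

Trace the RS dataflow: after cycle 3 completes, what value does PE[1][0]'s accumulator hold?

PE[1][0].acc = 2

Tracing RS — 2×2 array, target PE[1][0]:
  cycle 0: PE[0][0] → acc 8, east 8, south 1
  cycle 0: PE[1][0] → acc 0, east 0, south 0
  cycle 1: PE[0][0] → acc 24, east 24, south 3
  cycle 1: PE[1][0] → acc 2, east 2, south 1
  cycle 2: PE[0][0] → acc 8, east 8, south 1
  cycle 2: PE[1][0] → acc 6, east 6, south 3
  cycle 3: PE[0][0] → acc 0, east 0, south 0
  cycle 3: PE[1][0] → acc 2, east 2, south 1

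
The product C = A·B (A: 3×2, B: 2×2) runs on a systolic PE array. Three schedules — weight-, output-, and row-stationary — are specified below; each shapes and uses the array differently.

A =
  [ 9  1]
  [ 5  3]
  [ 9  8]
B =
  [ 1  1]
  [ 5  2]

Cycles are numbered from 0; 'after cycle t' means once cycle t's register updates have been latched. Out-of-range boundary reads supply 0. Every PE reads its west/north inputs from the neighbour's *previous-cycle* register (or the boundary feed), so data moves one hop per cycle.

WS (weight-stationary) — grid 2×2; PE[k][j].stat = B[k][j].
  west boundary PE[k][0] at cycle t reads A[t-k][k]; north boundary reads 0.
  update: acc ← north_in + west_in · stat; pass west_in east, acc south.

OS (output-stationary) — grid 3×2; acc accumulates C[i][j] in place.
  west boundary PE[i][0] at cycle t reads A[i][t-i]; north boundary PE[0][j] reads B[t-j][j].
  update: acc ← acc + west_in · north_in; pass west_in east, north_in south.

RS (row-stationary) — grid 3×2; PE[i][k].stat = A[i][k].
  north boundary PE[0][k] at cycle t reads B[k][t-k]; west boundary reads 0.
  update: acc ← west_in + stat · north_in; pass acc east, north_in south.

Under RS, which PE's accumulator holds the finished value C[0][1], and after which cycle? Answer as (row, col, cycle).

(row, col, cycle) = (0, 1, 2)

RS: C[0][1] accumulates in PE[0][1]:
  c0 r0c1: 0 / 0 / 0
  c1 r0c1: 14 / 14 / 5
  c2 r0c1: 11 / 11 / 2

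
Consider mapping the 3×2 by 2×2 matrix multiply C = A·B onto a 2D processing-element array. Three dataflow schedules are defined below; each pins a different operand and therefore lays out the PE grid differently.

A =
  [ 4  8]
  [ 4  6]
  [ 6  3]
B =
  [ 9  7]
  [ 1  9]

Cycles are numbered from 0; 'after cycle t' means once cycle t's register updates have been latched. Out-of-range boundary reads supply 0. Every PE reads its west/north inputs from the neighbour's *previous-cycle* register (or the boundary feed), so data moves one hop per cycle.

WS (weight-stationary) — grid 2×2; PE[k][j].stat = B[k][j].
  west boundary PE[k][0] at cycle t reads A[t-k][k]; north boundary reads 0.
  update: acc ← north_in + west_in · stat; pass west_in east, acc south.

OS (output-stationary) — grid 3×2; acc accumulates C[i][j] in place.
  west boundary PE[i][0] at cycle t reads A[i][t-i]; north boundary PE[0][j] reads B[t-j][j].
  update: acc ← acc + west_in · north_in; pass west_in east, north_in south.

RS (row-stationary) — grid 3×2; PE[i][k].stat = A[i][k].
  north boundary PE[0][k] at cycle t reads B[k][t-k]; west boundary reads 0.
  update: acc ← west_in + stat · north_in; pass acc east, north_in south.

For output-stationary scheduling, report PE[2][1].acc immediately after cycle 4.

PE[2][1].acc = 69

OS on a 3×2 grid — tracing PE[2][1] and its feeders:
  step 0 · PE1,1: acc=0; fwd→0 fwd↓0
  step 0 · PE2,0: acc=0; fwd→0 fwd↓0
  step 0 · PE2,1: acc=0; fwd→0 fwd↓0
  step 1 · PE1,1: acc=0; fwd→0 fwd↓0
  step 1 · PE2,0: acc=0; fwd→0 fwd↓0
  step 1 · PE2,1: acc=0; fwd→0 fwd↓0
  step 2 · PE1,1: acc=28; fwd→4 fwd↓7
  step 2 · PE2,0: acc=54; fwd→6 fwd↓9
  step 2 · PE2,1: acc=0; fwd→0 fwd↓0
  step 3 · PE1,1: acc=82; fwd→6 fwd↓9
  step 3 · PE2,0: acc=57; fwd→3 fwd↓1
  step 3 · PE2,1: acc=42; fwd→6 fwd↓7
  step 4 · PE1,1: acc=82; fwd→0 fwd↓0
  step 4 · PE2,0: acc=57; fwd→0 fwd↓0
  step 4 · PE2,1: acc=69; fwd→3 fwd↓9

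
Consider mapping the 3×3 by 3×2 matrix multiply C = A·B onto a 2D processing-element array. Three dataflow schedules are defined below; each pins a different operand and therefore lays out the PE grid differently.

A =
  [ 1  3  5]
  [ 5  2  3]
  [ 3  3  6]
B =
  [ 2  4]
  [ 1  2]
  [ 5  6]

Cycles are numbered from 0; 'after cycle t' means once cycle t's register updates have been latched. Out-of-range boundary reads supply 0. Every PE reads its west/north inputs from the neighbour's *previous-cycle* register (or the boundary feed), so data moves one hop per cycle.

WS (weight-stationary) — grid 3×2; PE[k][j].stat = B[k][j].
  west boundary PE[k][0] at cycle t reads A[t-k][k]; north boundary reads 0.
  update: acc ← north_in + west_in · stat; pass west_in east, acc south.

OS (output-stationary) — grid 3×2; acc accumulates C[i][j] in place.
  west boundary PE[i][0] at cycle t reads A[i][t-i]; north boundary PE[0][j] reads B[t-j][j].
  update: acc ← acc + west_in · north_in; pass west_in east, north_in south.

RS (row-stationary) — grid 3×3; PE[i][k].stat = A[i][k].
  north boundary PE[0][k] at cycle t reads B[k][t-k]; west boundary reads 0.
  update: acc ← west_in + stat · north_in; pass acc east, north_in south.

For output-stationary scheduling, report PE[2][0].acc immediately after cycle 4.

PE[2][0].acc = 39

OS 3×2: PE[2][0] cycle-by-cycle (with neighbour feeds):
  cycle 0: PE[1][0] → acc 0, east 0, south 0
  cycle 0: PE[2][0] → acc 0, east 0, south 0
  cycle 1: PE[1][0] → acc 10, east 5, south 2
  cycle 1: PE[2][0] → acc 0, east 0, south 0
  cycle 2: PE[1][0] → acc 12, east 2, south 1
  cycle 2: PE[2][0] → acc 6, east 3, south 2
  cycle 3: PE[1][0] → acc 27, east 3, south 5
  cycle 3: PE[2][0] → acc 9, east 3, south 1
  cycle 4: PE[1][0] → acc 27, east 0, south 0
  cycle 4: PE[2][0] → acc 39, east 6, south 5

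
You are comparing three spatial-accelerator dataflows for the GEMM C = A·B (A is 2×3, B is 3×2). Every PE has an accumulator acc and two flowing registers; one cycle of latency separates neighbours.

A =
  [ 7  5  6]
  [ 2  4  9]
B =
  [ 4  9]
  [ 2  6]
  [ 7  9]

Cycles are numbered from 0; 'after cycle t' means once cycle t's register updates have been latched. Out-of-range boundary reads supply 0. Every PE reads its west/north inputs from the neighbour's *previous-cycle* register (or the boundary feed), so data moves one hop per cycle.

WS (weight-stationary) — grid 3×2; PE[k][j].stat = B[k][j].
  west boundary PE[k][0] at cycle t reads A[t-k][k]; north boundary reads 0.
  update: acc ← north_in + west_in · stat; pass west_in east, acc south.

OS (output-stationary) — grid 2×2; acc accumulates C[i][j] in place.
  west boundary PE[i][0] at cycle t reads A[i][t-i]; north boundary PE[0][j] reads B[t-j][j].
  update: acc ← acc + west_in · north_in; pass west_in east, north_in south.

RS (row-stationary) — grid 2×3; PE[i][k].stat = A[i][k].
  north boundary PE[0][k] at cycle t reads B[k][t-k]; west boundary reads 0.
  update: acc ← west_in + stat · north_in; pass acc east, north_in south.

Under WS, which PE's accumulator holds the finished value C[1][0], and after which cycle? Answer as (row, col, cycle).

(row, col, cycle) = (2, 0, 3)

WS — PE[2][0] is where C[1][0] collects:
  c0 r2c0: 0 / 0 / 0
  c1 r2c0: 0 / 0 / 0
  c2 r2c0: 80 / 6 / 80
  c3 r2c0: 79 / 9 / 79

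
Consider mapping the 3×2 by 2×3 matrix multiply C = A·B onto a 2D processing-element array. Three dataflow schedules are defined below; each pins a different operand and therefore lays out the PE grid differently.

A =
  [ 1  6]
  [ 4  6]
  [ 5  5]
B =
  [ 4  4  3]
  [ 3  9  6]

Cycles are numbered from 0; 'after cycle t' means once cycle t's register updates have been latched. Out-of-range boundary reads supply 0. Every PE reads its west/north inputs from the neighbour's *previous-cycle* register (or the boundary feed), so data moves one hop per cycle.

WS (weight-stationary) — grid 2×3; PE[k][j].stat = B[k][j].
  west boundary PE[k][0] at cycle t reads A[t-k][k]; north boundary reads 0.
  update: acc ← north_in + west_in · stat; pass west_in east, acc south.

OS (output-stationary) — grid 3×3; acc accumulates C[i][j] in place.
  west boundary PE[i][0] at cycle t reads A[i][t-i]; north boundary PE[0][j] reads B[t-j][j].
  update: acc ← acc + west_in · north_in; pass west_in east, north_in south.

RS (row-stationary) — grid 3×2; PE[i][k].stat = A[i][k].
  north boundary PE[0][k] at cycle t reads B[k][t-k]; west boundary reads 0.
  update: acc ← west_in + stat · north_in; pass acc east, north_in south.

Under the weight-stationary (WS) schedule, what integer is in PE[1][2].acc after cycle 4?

WS (2×3). Following PE[1][2] plus its west/north inputs:
  c0 r0c2: 0 / 0 / 0
  c0 r1c1: 0 / 0 / 0
  c0 r1c2: 0 / 0 / 0
  c1 r0c2: 0 / 0 / 0
  c1 r1c1: 0 / 0 / 0
  c1 r1c2: 0 / 0 / 0
  c2 r0c2: 3 / 1 / 3
  c2 r1c1: 58 / 6 / 58
  c2 r1c2: 0 / 0 / 0
  c3 r0c2: 12 / 4 / 12
  c3 r1c1: 70 / 6 / 70
  c3 r1c2: 39 / 6 / 39
  c4 r0c2: 15 / 5 / 15
  c4 r1c1: 65 / 5 / 65
  c4 r1c2: 48 / 6 / 48

PE[1][2].acc = 48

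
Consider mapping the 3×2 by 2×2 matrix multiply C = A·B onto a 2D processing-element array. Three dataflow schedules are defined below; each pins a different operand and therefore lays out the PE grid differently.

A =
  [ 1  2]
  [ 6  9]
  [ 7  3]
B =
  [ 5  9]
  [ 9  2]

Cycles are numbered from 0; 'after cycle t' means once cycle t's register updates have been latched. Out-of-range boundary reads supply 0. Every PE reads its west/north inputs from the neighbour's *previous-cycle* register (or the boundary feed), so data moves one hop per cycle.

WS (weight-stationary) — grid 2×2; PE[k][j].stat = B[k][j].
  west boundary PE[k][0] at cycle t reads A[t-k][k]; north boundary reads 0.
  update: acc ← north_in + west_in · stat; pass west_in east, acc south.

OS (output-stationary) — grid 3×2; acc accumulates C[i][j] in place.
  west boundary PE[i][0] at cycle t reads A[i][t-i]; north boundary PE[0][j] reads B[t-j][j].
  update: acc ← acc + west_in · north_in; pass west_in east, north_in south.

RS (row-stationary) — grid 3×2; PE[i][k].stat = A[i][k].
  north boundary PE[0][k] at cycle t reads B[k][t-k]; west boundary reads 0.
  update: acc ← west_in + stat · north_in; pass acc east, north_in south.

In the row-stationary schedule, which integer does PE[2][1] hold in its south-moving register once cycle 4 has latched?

register = 2

RS on a 3×2 grid — tracing PE[2][1] and its feeders:
  cycle 0: PE[1][1] → acc 0, east 0, south 0
  cycle 0: PE[2][0] → acc 0, east 0, south 0
  cycle 0: PE[2][1] → acc 0, east 0, south 0
  cycle 1: PE[1][1] → acc 0, east 0, south 0
  cycle 1: PE[2][0] → acc 0, east 0, south 0
  cycle 1: PE[2][1] → acc 0, east 0, south 0
  cycle 2: PE[1][1] → acc 111, east 111, south 9
  cycle 2: PE[2][0] → acc 35, east 35, south 5
  cycle 2: PE[2][1] → acc 0, east 0, south 0
  cycle 3: PE[1][1] → acc 72, east 72, south 2
  cycle 3: PE[2][0] → acc 63, east 63, south 9
  cycle 3: PE[2][1] → acc 62, east 62, south 9
  cycle 4: PE[1][1] → acc 0, east 0, south 0
  cycle 4: PE[2][0] → acc 0, east 0, south 0
  cycle 4: PE[2][1] → acc 69, east 69, south 2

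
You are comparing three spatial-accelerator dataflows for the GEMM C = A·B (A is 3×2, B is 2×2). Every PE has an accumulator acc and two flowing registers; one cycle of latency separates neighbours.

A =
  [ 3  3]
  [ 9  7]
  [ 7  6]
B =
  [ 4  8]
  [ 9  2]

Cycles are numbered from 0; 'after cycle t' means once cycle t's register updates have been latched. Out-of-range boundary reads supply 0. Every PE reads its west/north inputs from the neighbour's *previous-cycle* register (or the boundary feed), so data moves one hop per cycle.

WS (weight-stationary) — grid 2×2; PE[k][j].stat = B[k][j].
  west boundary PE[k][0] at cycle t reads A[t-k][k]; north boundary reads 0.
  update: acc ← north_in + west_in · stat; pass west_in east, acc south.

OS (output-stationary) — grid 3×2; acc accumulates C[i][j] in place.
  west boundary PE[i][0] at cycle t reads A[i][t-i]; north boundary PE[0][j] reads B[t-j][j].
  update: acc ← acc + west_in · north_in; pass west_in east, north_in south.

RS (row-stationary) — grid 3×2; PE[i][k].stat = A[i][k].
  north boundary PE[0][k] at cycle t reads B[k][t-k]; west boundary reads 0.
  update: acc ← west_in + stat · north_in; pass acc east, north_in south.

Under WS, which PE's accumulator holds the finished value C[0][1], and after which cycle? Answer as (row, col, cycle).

(row, col, cycle) = (1, 1, 2)

WS — PE[1][1] is where C[0][1] collects:
  after 0 — PE[1][1] acc=0, pass-E 0, pass-S 0
  after 1 — PE[1][1] acc=0, pass-E 0, pass-S 0
  after 2 — PE[1][1] acc=30, pass-E 3, pass-S 30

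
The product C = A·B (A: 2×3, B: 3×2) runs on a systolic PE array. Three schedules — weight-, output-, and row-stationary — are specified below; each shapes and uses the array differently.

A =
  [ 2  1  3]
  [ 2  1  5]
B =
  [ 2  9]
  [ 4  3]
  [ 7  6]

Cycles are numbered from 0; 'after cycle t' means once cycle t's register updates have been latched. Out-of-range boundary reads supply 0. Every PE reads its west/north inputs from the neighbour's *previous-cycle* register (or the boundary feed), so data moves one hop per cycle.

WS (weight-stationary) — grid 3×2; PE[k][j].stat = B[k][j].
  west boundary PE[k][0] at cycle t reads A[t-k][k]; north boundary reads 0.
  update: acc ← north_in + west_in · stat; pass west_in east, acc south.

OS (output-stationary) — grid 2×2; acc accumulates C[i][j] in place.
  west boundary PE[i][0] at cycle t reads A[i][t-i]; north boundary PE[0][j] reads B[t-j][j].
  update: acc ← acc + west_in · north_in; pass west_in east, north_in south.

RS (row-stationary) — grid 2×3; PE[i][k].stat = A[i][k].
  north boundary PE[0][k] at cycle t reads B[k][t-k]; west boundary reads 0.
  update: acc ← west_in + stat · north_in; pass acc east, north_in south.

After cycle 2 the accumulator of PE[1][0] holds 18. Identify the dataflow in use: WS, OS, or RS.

dataflow = RS

WS (3×2 grid), PE[1][0]:
  after 0 — PE[1][0] acc=0, pass-E 0, pass-S 0
  after 1 — PE[1][0] acc=8, pass-E 1, pass-S 8
  after 2 — PE[1][0] acc=8, pass-E 1, pass-S 8
OS (2×2 grid), PE[1][0]:
  after 0 — PE[1][0] acc=0, pass-E 0, pass-S 0
  after 1 — PE[1][0] acc=4, pass-E 2, pass-S 2
  after 2 — PE[1][0] acc=8, pass-E 1, pass-S 4
RS (2×3 grid), PE[1][0]:
  after 0 — PE[1][0] acc=0, pass-E 0, pass-S 0
  after 1 — PE[1][0] acc=4, pass-E 4, pass-S 2
  after 2 — PE[1][0] acc=18, pass-E 18, pass-S 9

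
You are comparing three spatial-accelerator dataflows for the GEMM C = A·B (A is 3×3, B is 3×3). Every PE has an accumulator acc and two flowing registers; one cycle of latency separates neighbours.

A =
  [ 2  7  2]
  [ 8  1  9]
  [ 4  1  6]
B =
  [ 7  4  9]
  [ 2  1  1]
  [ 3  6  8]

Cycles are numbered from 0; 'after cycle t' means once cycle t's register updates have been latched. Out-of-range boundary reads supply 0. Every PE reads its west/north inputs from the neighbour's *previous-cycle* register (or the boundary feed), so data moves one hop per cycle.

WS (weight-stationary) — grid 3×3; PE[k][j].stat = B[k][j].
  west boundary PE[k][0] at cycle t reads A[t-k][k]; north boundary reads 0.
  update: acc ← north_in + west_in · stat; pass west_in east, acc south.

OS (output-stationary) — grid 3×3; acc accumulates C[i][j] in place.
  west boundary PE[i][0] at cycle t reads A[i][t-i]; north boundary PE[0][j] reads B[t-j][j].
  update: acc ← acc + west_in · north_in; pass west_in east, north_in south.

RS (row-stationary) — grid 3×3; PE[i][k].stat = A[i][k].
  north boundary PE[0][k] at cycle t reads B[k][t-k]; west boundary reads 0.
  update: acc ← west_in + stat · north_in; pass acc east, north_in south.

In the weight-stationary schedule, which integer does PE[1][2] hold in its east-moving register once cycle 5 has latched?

register = 1

WS 3×3: PE[1][2] cycle-by-cycle (with neighbour feeds):
  after 0 — PE[0][2] acc=0, pass-E 0, pass-S 0
  after 0 — PE[1][1] acc=0, pass-E 0, pass-S 0
  after 0 — PE[1][2] acc=0, pass-E 0, pass-S 0
  after 1 — PE[0][2] acc=0, pass-E 0, pass-S 0
  after 1 — PE[1][1] acc=0, pass-E 0, pass-S 0
  after 1 — PE[1][2] acc=0, pass-E 0, pass-S 0
  after 2 — PE[0][2] acc=18, pass-E 2, pass-S 18
  after 2 — PE[1][1] acc=15, pass-E 7, pass-S 15
  after 2 — PE[1][2] acc=0, pass-E 0, pass-S 0
  after 3 — PE[0][2] acc=72, pass-E 8, pass-S 72
  after 3 — PE[1][1] acc=33, pass-E 1, pass-S 33
  after 3 — PE[1][2] acc=25, pass-E 7, pass-S 25
  after 4 — PE[0][2] acc=36, pass-E 4, pass-S 36
  after 4 — PE[1][1] acc=17, pass-E 1, pass-S 17
  after 4 — PE[1][2] acc=73, pass-E 1, pass-S 73
  after 5 — PE[0][2] acc=0, pass-E 0, pass-S 0
  after 5 — PE[1][1] acc=0, pass-E 0, pass-S 0
  after 5 — PE[1][2] acc=37, pass-E 1, pass-S 37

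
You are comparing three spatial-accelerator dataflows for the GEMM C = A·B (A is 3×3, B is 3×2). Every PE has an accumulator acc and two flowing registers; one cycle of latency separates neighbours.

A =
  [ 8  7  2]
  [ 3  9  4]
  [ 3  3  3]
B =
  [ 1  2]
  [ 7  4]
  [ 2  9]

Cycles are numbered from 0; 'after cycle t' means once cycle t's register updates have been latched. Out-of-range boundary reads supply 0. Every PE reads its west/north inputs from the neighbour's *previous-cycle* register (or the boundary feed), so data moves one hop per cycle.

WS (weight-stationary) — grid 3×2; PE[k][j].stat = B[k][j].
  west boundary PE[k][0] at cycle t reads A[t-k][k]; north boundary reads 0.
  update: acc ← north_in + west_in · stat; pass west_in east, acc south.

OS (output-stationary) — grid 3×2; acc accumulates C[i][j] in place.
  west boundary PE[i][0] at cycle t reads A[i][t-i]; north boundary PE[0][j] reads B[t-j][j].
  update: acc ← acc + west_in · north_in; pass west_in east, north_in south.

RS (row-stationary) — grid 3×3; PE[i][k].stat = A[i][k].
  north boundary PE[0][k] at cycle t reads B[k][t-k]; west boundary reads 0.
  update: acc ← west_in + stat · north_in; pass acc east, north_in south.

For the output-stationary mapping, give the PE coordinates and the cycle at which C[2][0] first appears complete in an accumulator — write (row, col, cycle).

(row, col, cycle) = (2, 0, 4)

Under OS, C[2][0] lands at PE[2][0]:
  t=0 PE[2][0]: acc=0 h=0 v=0
  t=1 PE[2][0]: acc=0 h=0 v=0
  t=2 PE[2][0]: acc=3 h=3 v=1
  t=3 PE[2][0]: acc=24 h=3 v=7
  t=4 PE[2][0]: acc=30 h=3 v=2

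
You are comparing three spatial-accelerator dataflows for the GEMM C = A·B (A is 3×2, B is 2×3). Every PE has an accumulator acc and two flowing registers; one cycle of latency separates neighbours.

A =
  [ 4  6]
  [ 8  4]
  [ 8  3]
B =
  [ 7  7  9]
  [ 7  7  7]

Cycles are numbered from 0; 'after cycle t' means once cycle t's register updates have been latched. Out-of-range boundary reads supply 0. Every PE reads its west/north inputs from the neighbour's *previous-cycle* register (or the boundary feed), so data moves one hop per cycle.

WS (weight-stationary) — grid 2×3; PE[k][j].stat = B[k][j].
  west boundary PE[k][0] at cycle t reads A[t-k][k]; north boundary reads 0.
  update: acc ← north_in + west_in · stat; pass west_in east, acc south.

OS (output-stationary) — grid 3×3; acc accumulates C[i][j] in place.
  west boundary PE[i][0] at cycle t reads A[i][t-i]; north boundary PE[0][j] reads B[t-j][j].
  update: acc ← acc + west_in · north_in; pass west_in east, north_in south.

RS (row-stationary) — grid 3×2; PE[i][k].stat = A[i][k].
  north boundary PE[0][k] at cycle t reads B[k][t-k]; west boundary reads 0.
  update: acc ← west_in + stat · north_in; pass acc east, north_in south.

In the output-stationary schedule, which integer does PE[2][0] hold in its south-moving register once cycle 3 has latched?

OS (3×3). Following PE[2][0] plus its west/north inputs:
  [0] (1,0) acc=0 (h:0 v:0)
  [0] (2,0) acc=0 (h:0 v:0)
  [1] (1,0) acc=56 (h:8 v:7)
  [1] (2,0) acc=0 (h:0 v:0)
  [2] (1,0) acc=84 (h:4 v:7)
  [2] (2,0) acc=56 (h:8 v:7)
  [3] (1,0) acc=84 (h:0 v:0)
  [3] (2,0) acc=77 (h:3 v:7)

register = 7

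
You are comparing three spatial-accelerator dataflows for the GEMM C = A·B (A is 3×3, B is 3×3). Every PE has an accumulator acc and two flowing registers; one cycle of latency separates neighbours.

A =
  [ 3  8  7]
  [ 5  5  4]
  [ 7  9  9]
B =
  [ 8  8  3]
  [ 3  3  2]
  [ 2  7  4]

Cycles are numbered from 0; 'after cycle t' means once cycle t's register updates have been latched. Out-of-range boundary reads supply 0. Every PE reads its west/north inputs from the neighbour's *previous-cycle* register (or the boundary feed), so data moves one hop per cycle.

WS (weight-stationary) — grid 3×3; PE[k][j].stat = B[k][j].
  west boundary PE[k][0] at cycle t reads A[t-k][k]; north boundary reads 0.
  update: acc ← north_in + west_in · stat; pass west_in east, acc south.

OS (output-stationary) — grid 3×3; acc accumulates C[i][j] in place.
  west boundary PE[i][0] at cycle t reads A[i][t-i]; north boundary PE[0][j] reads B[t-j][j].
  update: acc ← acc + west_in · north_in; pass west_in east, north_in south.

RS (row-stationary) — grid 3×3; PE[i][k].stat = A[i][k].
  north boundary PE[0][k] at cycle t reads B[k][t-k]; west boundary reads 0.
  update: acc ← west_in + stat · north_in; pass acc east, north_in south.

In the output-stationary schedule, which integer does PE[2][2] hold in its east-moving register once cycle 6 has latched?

OS on a 3×3 grid — tracing PE[2][2] and its feeders:
  cycle 0: PE[1][2] → acc 0, east 0, south 0
  cycle 0: PE[2][1] → acc 0, east 0, south 0
  cycle 0: PE[2][2] → acc 0, east 0, south 0
  cycle 1: PE[1][2] → acc 0, east 0, south 0
  cycle 1: PE[2][1] → acc 0, east 0, south 0
  cycle 1: PE[2][2] → acc 0, east 0, south 0
  cycle 2: PE[1][2] → acc 0, east 0, south 0
  cycle 2: PE[2][1] → acc 0, east 0, south 0
  cycle 2: PE[2][2] → acc 0, east 0, south 0
  cycle 3: PE[1][2] → acc 15, east 5, south 3
  cycle 3: PE[2][1] → acc 56, east 7, south 8
  cycle 3: PE[2][2] → acc 0, east 0, south 0
  cycle 4: PE[1][2] → acc 25, east 5, south 2
  cycle 4: PE[2][1] → acc 83, east 9, south 3
  cycle 4: PE[2][2] → acc 21, east 7, south 3
  cycle 5: PE[1][2] → acc 41, east 4, south 4
  cycle 5: PE[2][1] → acc 146, east 9, south 7
  cycle 5: PE[2][2] → acc 39, east 9, south 2
  cycle 6: PE[1][2] → acc 41, east 0, south 0
  cycle 6: PE[2][1] → acc 146, east 0, south 0
  cycle 6: PE[2][2] → acc 75, east 9, south 4

register = 9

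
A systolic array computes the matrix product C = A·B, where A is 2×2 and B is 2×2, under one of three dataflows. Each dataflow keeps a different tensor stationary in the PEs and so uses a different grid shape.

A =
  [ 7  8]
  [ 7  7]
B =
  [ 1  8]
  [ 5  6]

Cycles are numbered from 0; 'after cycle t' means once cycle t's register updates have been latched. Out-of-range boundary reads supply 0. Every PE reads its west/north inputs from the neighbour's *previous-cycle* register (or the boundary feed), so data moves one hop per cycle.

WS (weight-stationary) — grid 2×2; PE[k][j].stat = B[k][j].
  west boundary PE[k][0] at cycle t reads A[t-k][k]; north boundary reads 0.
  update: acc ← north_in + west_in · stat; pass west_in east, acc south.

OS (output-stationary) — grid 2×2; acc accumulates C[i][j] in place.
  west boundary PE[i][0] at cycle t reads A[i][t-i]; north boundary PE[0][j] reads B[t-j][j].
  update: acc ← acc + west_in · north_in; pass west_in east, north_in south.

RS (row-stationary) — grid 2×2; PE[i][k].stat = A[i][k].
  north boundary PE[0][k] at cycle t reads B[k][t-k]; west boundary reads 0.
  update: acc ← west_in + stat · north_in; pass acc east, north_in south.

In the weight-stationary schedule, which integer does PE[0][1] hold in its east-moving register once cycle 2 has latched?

Tracing WS — 2×2 array, target PE[0][1]:
  0: (0,0).acc=7  regs=<7,7>
  0: (0,1).acc=0  regs=<0,0>
  1: (0,0).acc=7  regs=<7,7>
  1: (0,1).acc=56  regs=<7,56>
  2: (0,0).acc=0  regs=<0,0>
  2: (0,1).acc=56  regs=<7,56>

register = 7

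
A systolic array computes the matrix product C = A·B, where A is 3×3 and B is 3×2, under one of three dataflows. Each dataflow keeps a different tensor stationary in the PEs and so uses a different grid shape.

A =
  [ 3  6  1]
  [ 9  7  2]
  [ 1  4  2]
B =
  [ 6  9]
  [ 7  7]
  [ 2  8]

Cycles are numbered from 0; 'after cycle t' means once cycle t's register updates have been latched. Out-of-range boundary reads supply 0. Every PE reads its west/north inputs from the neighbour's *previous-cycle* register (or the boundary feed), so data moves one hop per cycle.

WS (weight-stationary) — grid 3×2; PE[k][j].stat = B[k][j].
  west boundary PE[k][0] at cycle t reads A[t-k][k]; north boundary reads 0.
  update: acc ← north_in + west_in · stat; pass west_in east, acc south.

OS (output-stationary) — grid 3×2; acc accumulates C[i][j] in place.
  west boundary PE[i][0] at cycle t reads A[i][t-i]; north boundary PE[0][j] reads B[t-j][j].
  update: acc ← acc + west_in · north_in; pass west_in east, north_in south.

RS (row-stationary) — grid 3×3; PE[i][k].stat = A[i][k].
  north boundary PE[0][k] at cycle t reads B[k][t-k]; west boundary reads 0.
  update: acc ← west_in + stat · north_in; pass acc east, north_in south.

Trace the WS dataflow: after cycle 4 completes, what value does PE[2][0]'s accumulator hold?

PE[2][0].acc = 38

Tracing WS — 3×2 array, target PE[2][0]:
  @0  [1,0]  acc 0  |  →0  ↓0
  @0  [2,0]  acc 0  |  →0  ↓0
  @1  [1,0]  acc 60  |  →6  ↓60
  @1  [2,0]  acc 0  |  →0  ↓0
  @2  [1,0]  acc 103  |  →7  ↓103
  @2  [2,0]  acc 62  |  →1  ↓62
  @3  [1,0]  acc 34  |  →4  ↓34
  @3  [2,0]  acc 107  |  →2  ↓107
  @4  [1,0]  acc 0  |  →0  ↓0
  @4  [2,0]  acc 38  |  →2  ↓38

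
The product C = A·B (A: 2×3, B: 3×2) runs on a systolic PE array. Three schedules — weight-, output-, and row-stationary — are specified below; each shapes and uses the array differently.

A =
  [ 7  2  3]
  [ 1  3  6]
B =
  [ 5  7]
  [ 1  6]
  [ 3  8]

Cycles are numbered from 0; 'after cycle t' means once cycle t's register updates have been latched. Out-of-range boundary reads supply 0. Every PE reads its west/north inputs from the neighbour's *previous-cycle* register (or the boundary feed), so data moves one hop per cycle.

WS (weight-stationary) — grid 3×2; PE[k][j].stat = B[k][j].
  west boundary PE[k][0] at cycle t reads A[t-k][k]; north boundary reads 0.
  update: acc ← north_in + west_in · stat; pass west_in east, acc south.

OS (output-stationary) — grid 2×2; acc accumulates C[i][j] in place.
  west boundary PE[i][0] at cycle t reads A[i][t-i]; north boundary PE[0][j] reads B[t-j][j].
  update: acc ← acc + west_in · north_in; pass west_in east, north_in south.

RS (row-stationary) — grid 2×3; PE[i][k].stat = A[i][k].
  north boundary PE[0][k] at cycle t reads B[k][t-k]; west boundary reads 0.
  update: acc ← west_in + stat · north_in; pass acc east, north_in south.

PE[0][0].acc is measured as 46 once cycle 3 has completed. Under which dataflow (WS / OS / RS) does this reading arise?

— WS: 3×2; PE[0][0] trace:
  @0  [0,0]  acc 35  |  →7  ↓35
  @1  [0,0]  acc 5  |  →1  ↓5
  @2  [0,0]  acc 0  |  →0  ↓0
  @3  [0,0]  acc 0  |  →0  ↓0
— OS: 2×2; PE[0][0] trace:
  @0  [0,0]  acc 35  |  →7  ↓5
  @1  [0,0]  acc 37  |  →2  ↓1
  @2  [0,0]  acc 46  |  →3  ↓3
  @3  [0,0]  acc 46  |  →0  ↓0
— RS: 2×3; PE[0][0] trace:
  @0  [0,0]  acc 35  |  →35  ↓5
  @1  [0,0]  acc 49  |  →49  ↓7
  @2  [0,0]  acc 0  |  →0  ↓0
  @3  [0,0]  acc 0  |  →0  ↓0

dataflow = OS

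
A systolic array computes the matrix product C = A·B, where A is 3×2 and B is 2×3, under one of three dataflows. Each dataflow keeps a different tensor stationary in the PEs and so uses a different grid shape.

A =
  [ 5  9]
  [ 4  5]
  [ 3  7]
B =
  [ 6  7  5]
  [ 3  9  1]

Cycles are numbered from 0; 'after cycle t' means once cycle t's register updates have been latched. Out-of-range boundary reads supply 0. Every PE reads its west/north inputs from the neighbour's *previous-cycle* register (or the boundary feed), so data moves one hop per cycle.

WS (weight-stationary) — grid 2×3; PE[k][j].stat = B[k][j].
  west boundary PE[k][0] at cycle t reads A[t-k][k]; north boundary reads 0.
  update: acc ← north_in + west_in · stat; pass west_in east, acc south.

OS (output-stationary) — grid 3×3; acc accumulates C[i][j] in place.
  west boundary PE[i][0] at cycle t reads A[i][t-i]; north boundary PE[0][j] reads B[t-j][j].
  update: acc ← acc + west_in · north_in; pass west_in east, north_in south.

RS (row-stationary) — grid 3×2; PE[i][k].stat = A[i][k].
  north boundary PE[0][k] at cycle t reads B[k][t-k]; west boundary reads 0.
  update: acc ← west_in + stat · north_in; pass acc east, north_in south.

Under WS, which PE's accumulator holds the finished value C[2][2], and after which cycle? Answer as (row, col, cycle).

(row, col, cycle) = (1, 2, 5)

Under WS, C[2][2] lands at PE[1][2]:
  step 0 · PE1,2: acc=0; fwd→0 fwd↓0
  step 1 · PE1,2: acc=0; fwd→0 fwd↓0
  step 2 · PE1,2: acc=0; fwd→0 fwd↓0
  step 3 · PE1,2: acc=34; fwd→9 fwd↓34
  step 4 · PE1,2: acc=25; fwd→5 fwd↓25
  step 5 · PE1,2: acc=22; fwd→7 fwd↓22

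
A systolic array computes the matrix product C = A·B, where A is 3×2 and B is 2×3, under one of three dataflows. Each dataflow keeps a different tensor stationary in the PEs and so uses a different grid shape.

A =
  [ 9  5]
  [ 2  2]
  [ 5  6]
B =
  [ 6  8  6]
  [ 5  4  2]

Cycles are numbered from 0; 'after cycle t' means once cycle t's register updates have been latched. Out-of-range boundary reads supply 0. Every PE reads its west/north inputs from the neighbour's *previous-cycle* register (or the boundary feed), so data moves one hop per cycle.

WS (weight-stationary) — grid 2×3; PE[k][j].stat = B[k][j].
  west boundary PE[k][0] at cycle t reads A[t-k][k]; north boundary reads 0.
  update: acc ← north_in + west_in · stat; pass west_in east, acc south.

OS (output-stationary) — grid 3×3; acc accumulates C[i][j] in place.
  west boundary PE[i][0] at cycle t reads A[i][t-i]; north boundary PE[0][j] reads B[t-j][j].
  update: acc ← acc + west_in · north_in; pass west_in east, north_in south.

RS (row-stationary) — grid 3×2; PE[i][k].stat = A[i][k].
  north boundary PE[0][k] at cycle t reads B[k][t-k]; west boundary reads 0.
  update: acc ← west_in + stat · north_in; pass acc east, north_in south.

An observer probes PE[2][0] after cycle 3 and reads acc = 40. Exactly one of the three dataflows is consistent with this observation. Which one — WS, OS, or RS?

WS: PE[2][0] is outside its 2×3 grid.
OS (3×3 grid), PE[2][0]:
  @0  [2,0]  acc 0  |  →0  ↓0
  @1  [2,0]  acc 0  |  →0  ↓0
  @2  [2,0]  acc 30  |  →5  ↓6
  @3  [2,0]  acc 60  |  →6  ↓5
RS (3×2 grid), PE[2][0]:
  @0  [2,0]  acc 0  |  →0  ↓0
  @1  [2,0]  acc 0  |  →0  ↓0
  @2  [2,0]  acc 30  |  →30  ↓6
  @3  [2,0]  acc 40  |  →40  ↓8

dataflow = RS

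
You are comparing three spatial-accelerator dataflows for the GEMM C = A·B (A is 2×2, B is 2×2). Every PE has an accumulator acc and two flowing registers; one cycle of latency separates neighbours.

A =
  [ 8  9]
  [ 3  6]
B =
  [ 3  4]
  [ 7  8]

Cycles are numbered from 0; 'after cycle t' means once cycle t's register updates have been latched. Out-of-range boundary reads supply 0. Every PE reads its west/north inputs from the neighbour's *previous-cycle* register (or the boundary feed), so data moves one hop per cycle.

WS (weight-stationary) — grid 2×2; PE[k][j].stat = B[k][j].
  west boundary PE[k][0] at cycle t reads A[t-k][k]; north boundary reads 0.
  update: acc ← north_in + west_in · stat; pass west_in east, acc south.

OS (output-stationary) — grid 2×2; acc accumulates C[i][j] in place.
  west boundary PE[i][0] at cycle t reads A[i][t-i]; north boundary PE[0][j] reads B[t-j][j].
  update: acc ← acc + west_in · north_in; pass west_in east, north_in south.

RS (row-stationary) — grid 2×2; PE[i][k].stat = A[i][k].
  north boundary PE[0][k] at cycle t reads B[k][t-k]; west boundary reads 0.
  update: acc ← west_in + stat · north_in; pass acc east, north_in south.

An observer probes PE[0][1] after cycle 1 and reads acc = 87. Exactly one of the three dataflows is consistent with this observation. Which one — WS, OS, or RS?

dataflow = RS

WS (2×2 grid), PE[0][1]:
  @0  [0,1]  acc 0  |  →0  ↓0
  @1  [0,1]  acc 32  |  →8  ↓32
OS (2×2 grid), PE[0][1]:
  @0  [0,1]  acc 0  |  →0  ↓0
  @1  [0,1]  acc 32  |  →8  ↓4
RS (2×2 grid), PE[0][1]:
  @0  [0,1]  acc 0  |  →0  ↓0
  @1  [0,1]  acc 87  |  →87  ↓7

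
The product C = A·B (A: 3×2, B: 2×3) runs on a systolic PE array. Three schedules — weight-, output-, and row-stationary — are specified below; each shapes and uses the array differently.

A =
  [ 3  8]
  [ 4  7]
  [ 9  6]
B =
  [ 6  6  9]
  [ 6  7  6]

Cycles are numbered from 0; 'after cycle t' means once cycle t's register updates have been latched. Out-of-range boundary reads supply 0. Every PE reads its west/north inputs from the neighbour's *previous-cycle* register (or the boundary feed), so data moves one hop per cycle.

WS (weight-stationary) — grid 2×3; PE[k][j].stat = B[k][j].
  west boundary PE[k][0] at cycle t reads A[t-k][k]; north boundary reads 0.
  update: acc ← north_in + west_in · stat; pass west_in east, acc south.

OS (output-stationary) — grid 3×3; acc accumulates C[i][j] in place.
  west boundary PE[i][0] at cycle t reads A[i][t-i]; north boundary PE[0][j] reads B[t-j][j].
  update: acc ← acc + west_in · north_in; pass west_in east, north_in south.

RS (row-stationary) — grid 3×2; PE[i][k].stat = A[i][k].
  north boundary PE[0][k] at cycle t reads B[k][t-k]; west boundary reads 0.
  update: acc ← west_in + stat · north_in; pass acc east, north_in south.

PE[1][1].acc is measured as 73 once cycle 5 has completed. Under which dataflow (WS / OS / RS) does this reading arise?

Under WS (2×3), PE[1][1]:
  @0  [1,1]  acc 0  |  →0  ↓0
  @1  [1,1]  acc 0  |  →0  ↓0
  @2  [1,1]  acc 74  |  →8  ↓74
  @3  [1,1]  acc 73  |  →7  ↓73
  @4  [1,1]  acc 96  |  →6  ↓96
  @5  [1,1]  acc 0  |  →0  ↓0
Under OS (3×3), PE[1][1]:
  @0  [1,1]  acc 0  |  →0  ↓0
  @1  [1,1]  acc 0  |  →0  ↓0
  @2  [1,1]  acc 24  |  →4  ↓6
  @3  [1,1]  acc 73  |  →7  ↓7
  @4  [1,1]  acc 73  |  →0  ↓0
  @5  [1,1]  acc 73  |  →0  ↓0
Under RS (3×2), PE[1][1]:
  @0  [1,1]  acc 0  |  →0  ↓0
  @1  [1,1]  acc 0  |  →0  ↓0
  @2  [1,1]  acc 66  |  →66  ↓6
  @3  [1,1]  acc 73  |  →73  ↓7
  @4  [1,1]  acc 78  |  →78  ↓6
  @5  [1,1]  acc 0  |  →0  ↓0

dataflow = OS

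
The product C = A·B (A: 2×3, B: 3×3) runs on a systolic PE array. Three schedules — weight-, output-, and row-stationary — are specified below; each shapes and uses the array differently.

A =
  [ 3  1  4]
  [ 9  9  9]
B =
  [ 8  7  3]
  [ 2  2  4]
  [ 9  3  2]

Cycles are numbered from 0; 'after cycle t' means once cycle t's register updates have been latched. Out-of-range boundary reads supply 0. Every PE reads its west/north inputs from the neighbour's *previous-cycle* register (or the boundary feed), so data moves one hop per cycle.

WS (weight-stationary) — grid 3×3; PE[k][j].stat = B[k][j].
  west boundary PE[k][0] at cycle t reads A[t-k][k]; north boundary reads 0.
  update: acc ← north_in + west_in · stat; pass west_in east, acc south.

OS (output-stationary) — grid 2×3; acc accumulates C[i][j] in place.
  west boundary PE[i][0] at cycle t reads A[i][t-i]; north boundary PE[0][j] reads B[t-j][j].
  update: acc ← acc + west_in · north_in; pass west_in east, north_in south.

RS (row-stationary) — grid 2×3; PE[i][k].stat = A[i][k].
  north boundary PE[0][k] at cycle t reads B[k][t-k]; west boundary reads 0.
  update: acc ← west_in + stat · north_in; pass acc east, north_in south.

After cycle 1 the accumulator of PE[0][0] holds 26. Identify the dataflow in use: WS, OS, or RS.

WS (3×3 grid), PE[0][0]:
  c0 r0c0: 24 / 3 / 24
  c1 r0c0: 72 / 9 / 72
OS (2×3 grid), PE[0][0]:
  c0 r0c0: 24 / 3 / 8
  c1 r0c0: 26 / 1 / 2
RS (2×3 grid), PE[0][0]:
  c0 r0c0: 24 / 24 / 8
  c1 r0c0: 21 / 21 / 7

dataflow = OS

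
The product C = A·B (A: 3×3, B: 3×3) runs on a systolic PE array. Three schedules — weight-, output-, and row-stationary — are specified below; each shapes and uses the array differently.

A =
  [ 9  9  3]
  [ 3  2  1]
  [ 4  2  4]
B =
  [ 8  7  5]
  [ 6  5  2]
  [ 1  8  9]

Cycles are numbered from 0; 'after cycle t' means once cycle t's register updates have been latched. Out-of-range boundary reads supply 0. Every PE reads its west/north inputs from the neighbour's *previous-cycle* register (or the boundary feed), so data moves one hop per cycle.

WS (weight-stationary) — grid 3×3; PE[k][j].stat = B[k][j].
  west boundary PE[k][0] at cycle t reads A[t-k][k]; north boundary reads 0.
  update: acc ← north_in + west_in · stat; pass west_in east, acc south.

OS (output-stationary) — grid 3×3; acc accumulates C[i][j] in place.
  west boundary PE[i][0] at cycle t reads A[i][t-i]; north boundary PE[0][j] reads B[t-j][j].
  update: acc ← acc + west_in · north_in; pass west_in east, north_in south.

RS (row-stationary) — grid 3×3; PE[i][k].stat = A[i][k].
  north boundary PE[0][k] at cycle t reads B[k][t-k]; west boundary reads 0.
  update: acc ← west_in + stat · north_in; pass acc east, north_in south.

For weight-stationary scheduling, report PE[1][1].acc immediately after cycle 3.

PE[1][1].acc = 31

WS 3×3: PE[1][1] cycle-by-cycle (with neighbour feeds):
  c0 r0c1: 0 / 0 / 0
  c0 r1c0: 0 / 0 / 0
  c0 r1c1: 0 / 0 / 0
  c1 r0c1: 63 / 9 / 63
  c1 r1c0: 126 / 9 / 126
  c1 r1c1: 0 / 0 / 0
  c2 r0c1: 21 / 3 / 21
  c2 r1c0: 36 / 2 / 36
  c2 r1c1: 108 / 9 / 108
  c3 r0c1: 28 / 4 / 28
  c3 r1c0: 44 / 2 / 44
  c3 r1c1: 31 / 2 / 31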